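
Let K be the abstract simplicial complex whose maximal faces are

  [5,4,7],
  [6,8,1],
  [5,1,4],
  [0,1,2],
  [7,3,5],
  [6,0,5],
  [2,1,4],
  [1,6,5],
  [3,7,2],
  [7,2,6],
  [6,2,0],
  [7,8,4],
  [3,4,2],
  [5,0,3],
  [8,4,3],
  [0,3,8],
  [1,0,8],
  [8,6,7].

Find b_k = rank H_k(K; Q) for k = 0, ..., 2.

b_0 = 1, b_1 = 1, b_2 = 0.

Order the vertices as 0 < 1 < 2 < 3 < 4 < 5 < 6 < 7 < 8. Listing each simplex with vertices in this order, K has dimension 2 with simplices:

  0-simplices (9): [0], [1], [2], [3], [4], [5], [6], [7], [8]
  1-simplices (27): (27 of them)
  2-simplices (18): [0,1,2], [0,1,8], [0,2,6], [0,3,5], [0,3,8], [0,5,6], [1,2,4], [1,4,5], [1,5,6], [1,6,8], [2,3,4], [2,3,7], [2,6,7], [3,4,8], [3,5,7], [4,5,7], [4,7,8], [6,7,8]

so the chain groups are C_0 ≅ Z^9, C_1 ≅ Z^27, C_2 ≅ Z^18.

∂_1: C_1 → C_0 sends each edge [p,q] (with p < q) to q − p. For instance
  ∂[2,6] = [6] − [2].
The resulting 9×27 matrix has rank 8, and its Smith normal form has invariant factors (1,1,1,1,1,1,1,1).

Boundary ∂_2: C_2 → C_1 acts by ∂[p,q,r] = [q,r] − [p,r] + [p,q]. For instance
  ∂[0,1,8] = [1,8] − [0,8] + [0,1],
  ∂[0,2,6] = [2,6] − [0,6] + [0,2].
The 27×18 boundary matrix has rank 18 and Smith normal form diag(1,1,1,1,1,1,1,1,1,1,1,1,1,1,1,1,1,2).

Reading off H_k = ker ∂_k / im ∂_{k+1}:

  H_0: rank C_0 − rank ∂_1 = 9 − 8 = 1, and the invariant factors of ∂_1 are all 1, so H_0 ≅ Z.
  H_1: rank ker ∂_1 − rank ∂_2 = (27 − 8) − 18 = 1, and ∂_2 has invariant factor 2 > 1, so H_1 ≅ Z ⊕ Z/2.
  H_2: rank ker ∂_2 − rank ∂_3 = (18 − 18) − 0 = 0, and there is no ∂_3, so H_2 ≅ 0.

Hence the Betti numbers are b_0 = 1, b_1 = 1, b_2 = 0.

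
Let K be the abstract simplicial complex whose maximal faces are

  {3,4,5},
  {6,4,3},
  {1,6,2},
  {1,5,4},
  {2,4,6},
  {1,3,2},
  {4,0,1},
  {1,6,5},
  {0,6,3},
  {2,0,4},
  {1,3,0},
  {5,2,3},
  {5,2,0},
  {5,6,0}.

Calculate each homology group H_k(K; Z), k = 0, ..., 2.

H_0 = Z,  H_1 = Z^2,  H_2 = Z.

We work with the vertex ordering 0 < 1 < 2 < 3 < 4 < 5 < 6. The simplices of K, each written with vertices in increasing order, are:

  0-simplices (7): [0], [1], [2], [3], [4], [5], [6]
  1-simplices (21): [0,1], [0,2], [0,3], [0,4], [0,5], [0,6], [1,2], [1,3], [1,4], [1,5], [1,6], [2,3], [2,4], [2,5], [2,6], [3,4], [3,5], [3,6], [4,5], [4,6], [5,6]
  2-simplices (14): [0,1,3], [0,1,4], [0,2,4], [0,2,5], [0,3,6], [0,5,6], [1,2,3], [1,2,6], [1,4,5], [1,5,6], [2,3,5], [2,4,6], [3,4,5], [3,4,6]

so the chain groups are C_0 ≅ Z^7, C_1 ≅ Z^21, C_2 ≅ Z^14.

∂_1: C_1 → C_0 is given by ∂[p,q] = [q] − [p]. For instance
  ∂[1,2] = [2] − [1].
The 7×21 boundary matrix has rank 6 and Smith normal form diag(1,1,1,1,1,1).

The boundary map ∂_2: C_2 → C_1 acts by ∂[p,q,r] = [q,r] − [p,r] + [p,q]. For instance
  ∂[0,2,5] = [2,5] − [0,5] + [0,2],
  ∂[0,2,4] = [2,4] − [0,4] + [0,2].
The 21×14 boundary matrix has rank 13 and Smith normal form diag(1,1,1,1,1,1,1,1,1,1,1,1,1).

Reading off H_k = ker ∂_k / im ∂_{k+1}:

  H_0: rank C_0 − rank ∂_1 = 7 − 6 = 1, and the invariant factors of ∂_1 are all 1, so H_0 = Z.
  H_1: rank ker ∂_1 − rank ∂_2 = (21 − 6) − 13 = 2, and the invariant factors of ∂_2 are all 1, so H_1 = Z^2.
  H_2: rank ker ∂_2 − rank ∂_3 = (14 − 13) − 0 = 1, and there is no ∂_3, so H_2 = Z.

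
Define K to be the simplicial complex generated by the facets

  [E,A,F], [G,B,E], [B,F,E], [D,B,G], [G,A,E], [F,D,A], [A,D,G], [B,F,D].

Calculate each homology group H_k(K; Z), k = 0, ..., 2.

K has 6 vertices, 12 edges, 8 triangles.
rank ∂_0 = 0, rank ∂_1 = 5 ⇒ b_0 = 6 − 0 − 5 = 1; all invariant factors of ∂_1 are 1 so no torsion. So H_0 ≅ Z.
rank ∂_1 = 5, rank ∂_2 = 7 ⇒ b_1 = 12 − 5 − 7 = 0; all invariant factors of ∂_2 are 1 so no torsion. So H_1 ≅ 0.
rank ∂_2 = 7, rank ∂_3 = 0 ⇒ b_2 = 8 − 7 − 0 = 1. So H_2 ≅ Z.

H_0 = Z,  H_1 = 0,  H_2 = Z.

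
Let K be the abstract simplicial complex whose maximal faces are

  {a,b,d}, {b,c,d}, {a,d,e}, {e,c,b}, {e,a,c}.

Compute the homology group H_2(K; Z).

Fix the vertex order a < b < c < d < e and write every simplex with vertices in increasing order. Then dim K = 2 and the simplices of K are:

  0-simplices (5): a, b, c, d, e
  1-simplices (10): ab, ac, ad, ae, bc, bd, be, cd, ce, de
  2-simplices (5): abd, ace, ade, bcd, bce

giving chain groups C_0 ≅ Z^5, C_1 ≅ Z^10, C_2 ≅ Z^5.

Boundary ∂_1: C_1 → C_0 is given by ∂[p,q] = [q] − [p]. For instance
  ∂ac = c − a.
The 5×10 boundary matrix has rank 4 and Smith normal form diag(1,1,1,1).

∂_2: C_2 → C_1 acts by ∂[p,q,r] = [q,r] − [p,r] + [p,q]. For instance
  ∂abd = bd − ad + ab,
  ∂ace = ce − ae + ac.
The 10×5 boundary matrix has rank 5 and Smith normal form diag(1,1,1,1,1).

Now H_k = ker ∂_k / im ∂_{k+1}, so:

  H_2: rank ker ∂_2 − rank ∂_3 = (5 − 5) − 0 = 0, and there is no ∂_3, so H_2 = 0.

(K is a triangulation of the Möbius band.)

H_2 = 0.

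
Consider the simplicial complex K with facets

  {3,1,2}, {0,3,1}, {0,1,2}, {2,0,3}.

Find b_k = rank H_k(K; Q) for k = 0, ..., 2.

Fix the vertex order 0 < 1 < 2 < 3 and write every simplex with vertices in increasing order. Then dim K = 2 and the simplices of K are:

  0-simplices (4): [0], [1], [2], [3]
  1-simplices (6): [0,1], [0,2], [0,3], [1,2], [1,3], [2,3]
  2-simplices (4): [0,1,2], [0,1,3], [0,2,3], [1,2,3]

giving chain groups C_0 ≅ Z^4, C_1 ≅ Z^6, C_2 ≅ Z^4.

Boundary ∂_1: C_1 → C_0 maps an edge to its endpoints' difference, ∂[p,q] = q − p.
The 4×6 boundary matrix has rank 3 and Smith normal form diag(1,1,1).

∂_2: C_2 → C_1 maps a triangle to the signed sum of its edges. For instance
  ∂[0,2,3] = [2,3] − [0,3] + [0,2],
  ∂[0,1,3] = [1,3] − [0,3] + [0,1].
As a 6×4 matrix over Z this has rank 3, with invariant factors (1,1,1).

Now H_k = ker ∂_k / im ∂_{k+1}, so:

  H_0: rank C_0 − rank ∂_1 = 4 − 3 = 1, and the invariant factors of ∂_1 are all 1, so H_0 ≅ Z.
  H_1: rank ker ∂_1 − rank ∂_2 = (6 − 3) − 3 = 0, and the invariant factors of ∂_2 are all 1, so H_1 ≅ 0.
  H_2: rank ker ∂_2 − rank ∂_3 = (4 − 3) − 0 = 1, and there is no ∂_3, so H_2 ≅ Z.

(K is a triangulation of the 2-sphere S^2.)

Hence the Betti numbers are b_0 = 1, b_1 = 0, b_2 = 1.

b_0 = 1, b_1 = 0, b_2 = 1.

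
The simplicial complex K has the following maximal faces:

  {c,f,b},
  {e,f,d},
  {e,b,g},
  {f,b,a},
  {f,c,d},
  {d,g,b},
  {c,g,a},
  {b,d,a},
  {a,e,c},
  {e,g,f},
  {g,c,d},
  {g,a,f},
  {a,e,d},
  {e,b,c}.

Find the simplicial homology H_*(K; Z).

H_0 ≅ Z,  H_1 ≅ Z^2,  H_2 ≅ Z.

Order the vertices as a < b < c < d < e < f < g. Listing each simplex with vertices in this order, K has dimension 2 with simplices:

  0-simplices (7): a, b, c, d, e, f, g
  1-simplices (21): ab, ac, ad, ae, af, ag, bc, bd, be, bf, bg, cd, ce, cf, cg, de, df, dg, ef, eg, fg
  2-simplices (14): abd, abf, ace, acg, ade, afg, bce, bcf, bdg, beg, cdf, cdg, def, efg

so the chain groups are C_0 ≅ Z^7, C_1 ≅ Z^21, C_2 ≅ Z^14.

∂_1: C_1 → C_0 maps an edge to its endpoints' difference, ∂[p,q] = q − p. For instance
  ∂de = e − d.
The 7×21 boundary matrix has rank 6 and Smith normal form diag(1,1,1,1,1,1).

Boundary ∂_2: C_2 → C_1 maps a triangle to the signed sum of its edges. For instance
  ∂abf = bf − af + ab,
  ∂ade = de − ae + ad.
The 21×14 boundary matrix has rank 13 and Smith normal form diag(1,1,1,1,1,1,1,1,1,1,1,1,1).

Reading off H_k = ker ∂_k / im ∂_{k+1}:

  H_0: rank C_0 − rank ∂_1 = 7 − 6 = 1, and the invariant factors of ∂_1 are all 1, so H_0 = Z.
  H_1: rank ker ∂_1 − rank ∂_2 = (21 − 6) − 13 = 2, and the invariant factors of ∂_2 are all 1, so H_1 = Z^2.
  H_2: rank ker ∂_2 − rank ∂_3 = (14 − 13) − 0 = 1, and there is no ∂_3, so H_2 = Z.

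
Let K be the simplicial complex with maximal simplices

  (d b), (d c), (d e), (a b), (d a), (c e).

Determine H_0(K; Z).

H_0 = Z.

We work with the vertex ordering a < b < c < d < e. The simplices of K, each written with vertices in increasing order, are:

  0-simplices (5): a, b, c, d, e
  1-simplices (6): ab, ad, bd, cd, ce, de

giving chain groups C_0 ≅ Z^5, C_1 ≅ Z^6.

Boundary ∂_1: C_1 → C_0 is given by ∂[p,q] = [q] − [p]. For instance
  ∂ce = e − c.
As a 5×6 matrix over Z this has rank 4, with invariant factors (1,1,1,1).

Computing H_k = (kernel of ∂_k) / (image of ∂_{k+1}):

  H_0: rank C_0 − rank ∂_1 = 5 − 4 = 1, and the invariant factors of ∂_1 are all 1, so H_0 = Z.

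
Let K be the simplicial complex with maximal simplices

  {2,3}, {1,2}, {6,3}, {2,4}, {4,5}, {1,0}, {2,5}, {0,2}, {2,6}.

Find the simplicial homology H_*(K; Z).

H_0 ≅ Z,  H_1 ≅ Z^3.

Order the vertices as 0 < 1 < 2 < 3 < 4 < 5 < 6. Listing each simplex with vertices in this order, K has dimension 1 with simplices:

  0-simplices (7): [0], [1], [2], [3], [4], [5], [6]
  1-simplices (9): [0,1], [0,2], [1,2], [2,3], [2,4], [2,5], [2,6], [3,6], [4,5]

giving chain groups C_0 ≅ Z^7, C_1 ≅ Z^9.

Boundary ∂_1: C_1 → C_0 is given by ∂[p,q] = [q] − [p].
The resulting 7×9 matrix has rank 6, and its Smith normal form has invariant factors (1,1,1,1,1,1).

From H_k ≅ ker(∂_k) / im(∂_{k+1}) we obtain:

  H_0: rank C_0 − rank ∂_1 = 7 − 6 = 1, and the invariant factors of ∂_1 are all 1, so H_0 ≅ Z.
  H_1: rank ker ∂_1 − rank ∂_2 = (9 − 6) − 0 = 3, and there is no ∂_2, so H_1 ≅ Z^3.

(K is a triangulation of a wedge of 3 circles.)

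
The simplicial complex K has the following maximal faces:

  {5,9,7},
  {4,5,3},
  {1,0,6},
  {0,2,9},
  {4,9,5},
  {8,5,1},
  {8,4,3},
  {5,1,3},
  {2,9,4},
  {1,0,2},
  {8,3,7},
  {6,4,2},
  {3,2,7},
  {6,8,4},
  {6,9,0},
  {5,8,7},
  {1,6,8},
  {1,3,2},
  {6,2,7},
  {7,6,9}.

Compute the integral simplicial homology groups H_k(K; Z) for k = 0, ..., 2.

Take the total order 0 < 1 < 2 < 3 < 4 < 5 < 6 < 7 < 8 < 9 on the vertex set. Then K (dimension 2) consists of the simplices:

  0-simplices (10): [0], [1], [2], [3], [4], [5], [6], [7], [8], [9]
  1-simplices (30): (30 of them)
  2-simplices (20): (20 of them)

giving chain groups C_0 ≅ Z^10, C_1 ≅ Z^30, C_2 ≅ Z^20.

The boundary map ∂_1: C_1 → C_0 is given by ∂[p,q] = [q] − [p]. For instance
  ∂[1,3] = [3] − [1].
The 10×30 boundary matrix has rank 9 and Smith normal form diag(1,1,1,1,1,1,1,1,1).

Boundary ∂_2: C_2 → C_1 sends each 2-simplex [p,q,r] to [q,r] − [p,r] + [p,q]. For instance
  ∂[6,7,9] = [7,9] − [6,9] + [6,7],
  ∂[0,1,2] = [1,2] − [0,2] + [0,1].
As a 30×20 matrix over Z this has rank 20, with invariant factors (1,1,1,1,1,1,1,1,1,1,1,1,1,1,1,1,1,1,1,2).

Computing H_k = (kernel of ∂_k) / (image of ∂_{k+1}):

  H_0: rank C_0 − rank ∂_1 = 10 − 9 = 1, and the invariant factors of ∂_1 are all 1, so H_0 ≅ Z.
  H_1: rank ker ∂_1 − rank ∂_2 = (30 − 9) − 20 = 1, and ∂_2 has invariant factor 2 > 1, so H_1 ≅ Z ⊕ Z/2Z.
  H_2: rank ker ∂_2 − rank ∂_3 = (20 − 20) − 0 = 0, and there is no ∂_3, so H_2 ≅ 0.

(K is a triangulation of the Klein bottle.)

H_0 = Z,  H_1 = Z ⊕ Z/2Z,  H_2 = 0.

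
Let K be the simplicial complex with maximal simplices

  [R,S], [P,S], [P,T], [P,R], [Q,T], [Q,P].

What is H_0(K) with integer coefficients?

H_0 ≅ Z.

Fix the vertex order P < Q < R < S < T and write every simplex with vertices in increasing order. Then dim K = 1 and the simplices of K are:

  0-simplices (5): P, Q, R, S, T
  1-simplices (6): PQ, PR, PS, PT, QT, RS

giving chain groups C_0 ≅ Z^5, C_1 ≅ Z^6.

∂_1: C_1 → C_0 sends each edge [p,q] (with p < q) to q − p. For instance
  ∂PS = S − P.
The 5×6 boundary matrix has rank 4 and Smith normal form diag(1,1,1,1).

Reading off H_k = ker ∂_k / im ∂_{k+1}:

  H_0: rank C_0 − rank ∂_1 = 5 − 4 = 1, and the invariant factors of ∂_1 are all 1, so H_0 = Z.

(K is a triangulation of a wedge of 2 circles.)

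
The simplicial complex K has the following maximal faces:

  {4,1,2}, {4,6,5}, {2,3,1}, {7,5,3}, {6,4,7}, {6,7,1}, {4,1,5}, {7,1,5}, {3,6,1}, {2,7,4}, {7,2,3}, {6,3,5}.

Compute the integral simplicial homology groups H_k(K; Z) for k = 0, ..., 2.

We work with the vertex ordering 1 < 2 < 3 < 4 < 5 < 6 < 7. The simplices of K, each written with vertices in increasing order, are:

  0-simplices (7): [1], [2], [3], [4], [5], [6], [7]
  1-simplices (18): [1,2], [1,3], [1,4], [1,5], [1,6], [1,7], [2,3], [2,4], [2,7], [3,5], [3,6], [3,7], [4,5], [4,6], [4,7], [5,6], [5,7], [6,7]
  2-simplices (12): [1,2,3], [1,2,4], [1,3,6], [1,4,5], [1,5,7], [1,6,7], [2,3,7], [2,4,7], [3,5,6], [3,5,7], [4,5,6], [4,6,7]

so the chain groups are C_0 ≅ Z^7, C_1 ≅ Z^18, C_2 ≅ Z^12.

∂_1: C_1 → C_0 maps an edge to its endpoints' difference, ∂[p,q] = q − p. For instance
  ∂[5,7] = [7] − [5].
This gives a 7×18 integer matrix of rank 6; reducing to Smith normal form yields diagonal entries (1,1,1,1,1,1).

Boundary ∂_2: C_2 → C_1 sends each 2-simplex [p,q,r] to [q,r] − [p,r] + [p,q]. For instance
  ∂[2,4,7] = [4,7] − [2,7] + [2,4],
  ∂[1,5,7] = [5,7] − [1,7] + [1,5].
This gives a 18×12 integer matrix of rank 12; reducing to Smith normal form yields diagonal entries (1,1,1,1,1,1,1,1,1,1,1,2).

Now H_k = ker ∂_k / im ∂_{k+1}, so:

  H_0: rank C_0 − rank ∂_1 = 7 − 6 = 1, and the invariant factors of ∂_1 are all 1, so H_0 = Z.
  H_1: rank ker ∂_1 − rank ∂_2 = (18 − 6) − 12 = 0, and ∂_2 has invariant factor 2 > 1, so H_1 = Z/2.
  H_2: rank ker ∂_2 − rank ∂_3 = (12 − 12) − 0 = 0, and there is no ∂_3, so H_2 = 0.

H_0 = Z,  H_1 = Z/2,  H_2 = 0.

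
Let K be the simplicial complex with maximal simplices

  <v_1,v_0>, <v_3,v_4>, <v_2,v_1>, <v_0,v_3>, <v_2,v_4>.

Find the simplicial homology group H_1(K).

K has 5 vertices, 5 edges.
rank ∂_1 = 4, rank ∂_2 = 0 ⇒ b_1 = 5 − 4 − 0 = 1. So H_1 = Z.

H_1 = Z.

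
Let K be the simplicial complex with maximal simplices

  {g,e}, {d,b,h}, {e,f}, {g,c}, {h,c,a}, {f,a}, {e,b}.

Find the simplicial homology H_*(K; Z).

Fix the vertex order a < b < c < d < e < f < g < h and write every simplex with vertices in increasing order. Then dim K = 2 and the simplices of K are:

  0-simplices (8): a, b, c, d, e, f, g, h
  1-simplices (11): ac, af, ah, bd, be, bh, cg, ch, dh, ef, eg
  2-simplices (2): ach, bdh

so the chain groups are C_0 ≅ Z^8, C_1 ≅ Z^11, C_2 ≅ Z^2.

Boundary ∂_1: C_1 → C_0 is given by ∂[p,q] = [q] − [p].
The resulting 8×11 matrix has rank 7, and its Smith normal form has invariant factors (1,1,1,1,1,1,1).

∂_2: C_2 → C_1 maps a triangle to the signed sum of its edges. For instance
  ∂ach = ch − ah + ac,
  ∂bdh = dh − bh + bd.
The resulting 11×2 matrix has rank 2, and its Smith normal form has invariant factors (1,1).

From H_k ≅ ker(∂_k) / im(∂_{k+1}) we obtain:

  H_0: rank C_0 − rank ∂_1 = 8 − 7 = 1, and the invariant factors of ∂_1 are all 1, so H_0 ≅ Z.
  H_1: rank ker ∂_1 − rank ∂_2 = (11 − 7) − 2 = 2, and the invariant factors of ∂_2 are all 1, so H_1 ≅ Z^2.
  H_2: rank ker ∂_2 − rank ∂_3 = (2 − 2) − 0 = 0, and there is no ∂_3, so H_2 ≅ 0.

As a check, the Euler characteristic is 8 − 11 + 2 = -1, which agrees with 1 − 2 + 0 = -1.

H_0 = Z,  H_1 = Z^2,  H_2 = 0.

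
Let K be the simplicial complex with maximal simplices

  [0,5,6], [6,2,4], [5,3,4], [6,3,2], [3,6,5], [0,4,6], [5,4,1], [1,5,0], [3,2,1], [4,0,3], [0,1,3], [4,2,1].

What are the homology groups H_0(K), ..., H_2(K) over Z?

We work with the vertex ordering 0 < 1 < 2 < 3 < 4 < 5 < 6. The simplices of K, each written with vertices in increasing order, are:

  0-simplices (7): [0], [1], [2], [3], [4], [5], [6]
  1-simplices (18): [0,1], [0,3], [0,4], [0,5], [0,6], [1,2], [1,3], [1,4], [1,5], [2,3], [2,4], [2,6], [3,4], [3,5], [3,6], [4,5], [4,6], [5,6]
  2-simplices (12): [0,1,3], [0,1,5], [0,3,4], [0,4,6], [0,5,6], [1,2,3], [1,2,4], [1,4,5], [2,3,6], [2,4,6], [3,4,5], [3,5,6]

so the chain groups are C_0 ≅ Z^7, C_1 ≅ Z^18, C_2 ≅ Z^12.

The boundary map ∂_1: C_1 → C_0 maps an edge to its endpoints' difference, ∂[p,q] = q − p.
This gives a 7×18 integer matrix of rank 6; reducing to Smith normal form yields diagonal entries (1,1,1,1,1,1).

∂_2: C_2 → C_1 sends each 2-simplex [p,q,r] to [q,r] − [p,r] + [p,q]. For instance
  ∂[0,4,6] = [4,6] − [0,6] + [0,4],
  ∂[1,2,4] = [2,4] − [1,4] + [1,2].
As a 18×12 matrix over Z this has rank 12, with invariant factors (1,1,1,1,1,1,1,1,1,1,1,2).

From H_k ≅ ker(∂_k) / im(∂_{k+1}) we obtain:

  H_0: rank C_0 − rank ∂_1 = 7 − 6 = 1, and the invariant factors of ∂_1 are all 1, so H_0 = Z.
  H_1: rank ker ∂_1 − rank ∂_2 = (18 − 6) − 12 = 0, and ∂_2 has invariant factor 2 > 1, so H_1 = Z/2.
  H_2: rank ker ∂_2 − rank ∂_3 = (12 − 12) − 0 = 0, and there is no ∂_3, so H_2 = 0.

As a check, the Euler characteristic is 7 − 18 + 12 = 1, which agrees with 1 − 0 + 0 = 1.

H_0 = Z,  H_1 = Z/2,  H_2 = 0.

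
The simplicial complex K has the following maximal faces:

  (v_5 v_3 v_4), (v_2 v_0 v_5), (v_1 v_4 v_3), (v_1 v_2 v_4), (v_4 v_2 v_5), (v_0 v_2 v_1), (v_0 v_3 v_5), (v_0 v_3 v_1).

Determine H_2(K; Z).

We work with the vertex ordering v_0 < v_1 < v_2 < v_3 < v_4 < v_5. The simplices of K, each written with vertices in increasing order, are:

  0-simplices (6): [v_0], [v_1], [v_2], [v_3], [v_4], [v_5]
  1-simplices (12): [v_0,v_1], [v_0,v_2], [v_0,v_3], [v_0,v_5], [v_1,v_2], [v_1,v_3], [v_1,v_4], [v_2,v_4], [v_2,v_5], [v_3,v_4], [v_3,v_5], [v_4,v_5]
  2-simplices (8): [v_0,v_1,v_2], [v_0,v_1,v_3], [v_0,v_2,v_5], [v_0,v_3,v_5], [v_1,v_2,v_4], [v_1,v_3,v_4], [v_2,v_4,v_5], [v_3,v_4,v_5]

giving chain groups C_0 ≅ Z^6, C_1 ≅ Z^12, C_2 ≅ Z^8.

The boundary map ∂_1: C_1 → C_0 is given by ∂[p,q] = [q] − [p].
This gives a 6×12 integer matrix of rank 5; reducing to Smith normal form yields diagonal entries (1,1,1,1,1).

The boundary map ∂_2: C_2 → C_1 acts by ∂[p,q,r] = [q,r] − [p,r] + [p,q]. For instance
  ∂[v_0,v_2,v_5] = [v_2,v_5] − [v_0,v_5] + [v_0,v_2],
  ∂[v_1,v_3,v_4] = [v_3,v_4] − [v_1,v_4] + [v_1,v_3].
This gives a 12×8 integer matrix of rank 7; reducing to Smith normal form yields diagonal entries (1,1,1,1,1,1,1).

Now H_k = ker ∂_k / im ∂_{k+1}, so:

  H_2: rank ker ∂_2 − rank ∂_3 = (8 − 7) − 0 = 1, and there is no ∂_3, so H_2 ≅ Z.

H_2 ≅ Z.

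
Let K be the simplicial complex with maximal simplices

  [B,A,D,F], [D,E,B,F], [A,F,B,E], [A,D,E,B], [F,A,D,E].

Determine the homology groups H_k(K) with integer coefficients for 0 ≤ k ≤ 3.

Order the vertices as A < B < D < E < F. Listing each simplex with vertices in this order, K has dimension 3 with simplices:

  0-simplices (5): A, B, D, E, F
  1-simplices (10): AB, AD, AE, AF, BD, BE, BF, DE, DF, EF
  2-simplices (10): ABD, ABE, ABF, ADE, ADF, AEF, BDE, BDF, BEF, DEF
  3-simplices (5): ABDE, ABDF, ABEF, ADEF, BDEF

so the chain groups are C_0 ≅ Z^5, C_1 ≅ Z^10, C_2 ≅ Z^10, C_3 ≅ Z^5.

The boundary map ∂_1: C_1 → C_0 is given by ∂[p,q] = [q] − [p].
The resulting 5×10 matrix has rank 4, and its Smith normal form has invariant factors (1,1,1,1).

The boundary map ∂_2: C_2 → C_1 sends each 2-simplex [p,q,r] to [q,r] − [p,r] + [p,q]. For instance
  ∂AEF = EF − AF + AE,
  ∂BEF = EF − BF + BE.
This gives a 10×10 integer matrix of rank 6; reducing to Smith normal form yields diagonal entries (1,1,1,1,1,1).

The boundary map ∂_3: C_3 → C_2 sends each 3-simplex σ to the alternating sum Σ_i (−1)^i (σ with its i-th vertex removed). For instance
  ∂ADEF = DEF − AEF + ADF − ADE,
  ∂ABDE = BDE − ADE + ABE − ABD.
The resulting 10×5 matrix has rank 4, and its Smith normal form has invariant factors (1,1,1,1).

Now H_k = ker ∂_k / im ∂_{k+1}, so:

  H_0: rank C_0 − rank ∂_1 = 5 − 4 = 1, and the invariant factors of ∂_1 are all 1, so H_0 = Z.
  H_1: rank ker ∂_1 − rank ∂_2 = (10 − 4) − 6 = 0, and the invariant factors of ∂_2 are all 1, so H_1 = 0.
  H_2: rank ker ∂_2 − rank ∂_3 = (10 − 6) − 4 = 0, and the invariant factors of ∂_3 are all 1, so H_2 = 0.
  H_3: rank ker ∂_3 − rank ∂_4 = (5 − 4) − 0 = 1, and there is no ∂_4, so H_3 = Z.

As a check, the Euler characteristic is 5 − 10 + 10 − 5 = 0, which agrees with 1 − 0 + 0 − 1 = 0.
(K is a triangulation of the 3-sphere S^3.)

H_0 ≅ Z,  H_1 = 0,  H_2 = 0,  H_3 ≅ Z.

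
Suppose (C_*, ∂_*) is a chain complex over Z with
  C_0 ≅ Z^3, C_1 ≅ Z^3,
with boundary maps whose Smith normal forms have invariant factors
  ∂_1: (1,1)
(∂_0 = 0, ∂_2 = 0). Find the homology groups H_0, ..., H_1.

H_0 = Z,  H_1 = Z.

H_0: b_0 = 3 − 0 − 2 = 1; torsion from ∂_1 factors > 1: none. So H_0 = Z.
H_1: b_1 = 3 − 2 − 0 = 1; torsion from ∂_2 factors > 1: none. So H_1 = Z.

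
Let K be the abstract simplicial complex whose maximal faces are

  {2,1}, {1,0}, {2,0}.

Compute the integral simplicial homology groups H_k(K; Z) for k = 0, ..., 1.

H_0 = Z,  H_1 = Z.

We work with the vertex ordering 0 < 1 < 2. The simplices of K, each written with vertices in increasing order, are:

  0-simplices (3): [0], [1], [2]
  1-simplices (3): [0,1], [0,2], [1,2]

giving chain groups C_0 ≅ Z^3, C_1 ≅ Z^3.

The boundary map ∂_1: C_1 → C_0 is given by ∂[p,q] = [q] − [p]. For instance
  ∂[0,2] = [2] − [0].
The 3×3 boundary matrix has rank 2 and Smith normal form diag(1,1).

From H_k ≅ ker(∂_k) / im(∂_{k+1}) we obtain:

  H_0: rank C_0 − rank ∂_1 = 3 − 2 = 1, and the invariant factors of ∂_1 are all 1, so H_0 ≅ Z.
  H_1: rank ker ∂_1 − rank ∂_2 = (3 − 2) − 0 = 1, and there is no ∂_2, so H_1 ≅ Z.

As a check, the Euler characteristic is 3 − 3 = 0, which agrees with 1 − 1 = 0.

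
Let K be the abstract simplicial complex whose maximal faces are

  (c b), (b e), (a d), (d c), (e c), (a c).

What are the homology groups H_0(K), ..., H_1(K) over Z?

H_0 ≅ Z,  H_1 ≅ Z^2.

Take the total order a < b < c < d < e on the vertex set. Then K (dimension 1) consists of the simplices:

  0-simplices (5): a, b, c, d, e
  1-simplices (6): ac, ad, bc, be, cd, ce

Hence C_0 ≅ Z^5, C_1 ≅ Z^6.

The boundary map ∂_1: C_1 → C_0 maps an edge to its endpoints' difference, ∂[p,q] = q − p.
As a 5×6 matrix over Z this has rank 4, with invariant factors (1,1,1,1).

Reading off H_k = ker ∂_k / im ∂_{k+1}:

  H_0: rank C_0 − rank ∂_1 = 5 − 4 = 1, and the invariant factors of ∂_1 are all 1, so H_0 ≅ Z.
  H_1: rank ker ∂_1 − rank ∂_2 = (6 − 4) − 0 = 2, and there is no ∂_2, so H_1 ≅ Z^2.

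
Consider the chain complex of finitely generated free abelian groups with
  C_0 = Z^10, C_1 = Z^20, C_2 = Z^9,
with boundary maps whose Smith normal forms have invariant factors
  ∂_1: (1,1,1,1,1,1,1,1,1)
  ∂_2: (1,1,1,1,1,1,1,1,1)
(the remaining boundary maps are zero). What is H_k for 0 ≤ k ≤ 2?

H_0: b_0 = 10 − 0 − 9 = 1; torsion from ∂_1 factors > 1: none. So H_0 ≅ Z.
H_1: b_1 = 20 − 9 − 9 = 2; torsion from ∂_2 factors > 1: none. So H_1 ≅ Z^2.
H_2: b_2 = 9 − 9 − 0 = 0; torsion from ∂_3 factors > 1: none. So H_2 ≅ 0.

H_0 ≅ Z,  H_1 ≅ Z^2,  H_2 = 0.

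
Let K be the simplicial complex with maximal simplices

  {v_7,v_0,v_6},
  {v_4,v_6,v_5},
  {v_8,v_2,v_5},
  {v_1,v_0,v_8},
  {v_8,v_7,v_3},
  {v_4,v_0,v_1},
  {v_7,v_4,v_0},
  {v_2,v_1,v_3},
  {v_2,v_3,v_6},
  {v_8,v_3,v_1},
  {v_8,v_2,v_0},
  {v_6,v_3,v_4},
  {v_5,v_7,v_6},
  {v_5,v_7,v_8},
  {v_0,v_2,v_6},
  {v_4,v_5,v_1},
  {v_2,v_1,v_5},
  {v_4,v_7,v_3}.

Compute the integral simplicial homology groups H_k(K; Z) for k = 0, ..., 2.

Order the vertices as v_0 < v_1 < v_2 < v_3 < v_4 < v_5 < v_6 < v_7 < v_8. Listing each simplex with vertices in this order, K has dimension 2 with simplices:

  0-simplices (9): [v_0], [v_1], [v_2], [v_3], [v_4], [v_5], [v_6], [v_7], [v_8]
  1-simplices (27): (27 of them)
  2-simplices (18): (18 of them)

Hence C_0 ≅ Z^9, C_1 ≅ Z^27, C_2 ≅ Z^18.

Boundary ∂_1: C_1 → C_0 maps an edge to its endpoints' difference, ∂[p,q] = q − p.
As a 9×27 matrix over Z this has rank 8, with invariant factors (1,1,1,1,1,1,1,1).

∂_2: C_2 → C_1 maps a triangle to the signed sum of its edges. For instance
  ∂[v_1,v_3,v_8] = [v_3,v_8] − [v_1,v_8] + [v_1,v_3],
  ∂[v_1,v_2,v_3] = [v_2,v_3] − [v_1,v_3] + [v_1,v_2].
This gives a 27×18 integer matrix of rank 18; reducing to Smith normal form yields diagonal entries (1,1,1,1,1,1,1,1,1,1,1,1,1,1,1,1,1,2).

Now H_k = ker ∂_k / im ∂_{k+1}, so:

  H_0: rank C_0 − rank ∂_1 = 9 − 8 = 1, and the invariant factors of ∂_1 are all 1, so H_0 ≅ Z.
  H_1: rank ker ∂_1 − rank ∂_2 = (27 − 8) − 18 = 1, and ∂_2 has invariant factor 2 > 1, so H_1 ≅ Z ⊕ Z_2.
  H_2: rank ker ∂_2 − rank ∂_3 = (18 − 18) − 0 = 0, and there is no ∂_3, so H_2 ≅ 0.

(K is a triangulation of the Klein bottle.)

H_0 ≅ Z,  H_1 ≅ Z ⊕ Z_2,  H_2 = 0.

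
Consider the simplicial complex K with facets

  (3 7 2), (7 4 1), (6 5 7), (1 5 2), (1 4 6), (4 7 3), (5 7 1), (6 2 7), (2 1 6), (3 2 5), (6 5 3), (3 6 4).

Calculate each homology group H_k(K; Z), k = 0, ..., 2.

We work with the vertex ordering 1 < 2 < 3 < 4 < 5 < 6 < 7. The simplices of K, each written with vertices in increasing order, are:

  0-simplices (7): [1], [2], [3], [4], [5], [6], [7]
  1-simplices (18): [1,2], [1,4], [1,5], [1,6], [1,7], [2,3], [2,5], [2,6], [2,7], [3,4], [3,5], [3,6], [3,7], [4,6], [4,7], [5,6], [5,7], [6,7]
  2-simplices (12): [1,2,5], [1,2,6], [1,4,6], [1,4,7], [1,5,7], [2,3,5], [2,3,7], [2,6,7], [3,4,6], [3,4,7], [3,5,6], [5,6,7]

Hence C_0 ≅ Z^7, C_1 ≅ Z^18, C_2 ≅ Z^12.

The boundary map ∂_1: C_1 → C_0 sends each edge [p,q] (with p < q) to q − p. For instance
  ∂[1,6] = [6] − [1].
As a 7×18 matrix over Z this has rank 6, with invariant factors (1,1,1,1,1,1).

Boundary ∂_2: C_2 → C_1 maps a triangle to the signed sum of its edges. For instance
  ∂[3,4,7] = [4,7] − [3,7] + [3,4],
  ∂[1,4,7] = [4,7] − [1,7] + [1,4].
The resulting 18×12 matrix has rank 12, and its Smith normal form has invariant factors (1,1,1,1,1,1,1,1,1,1,1,2).

Reading off H_k = ker ∂_k / im ∂_{k+1}:

  H_0: rank C_0 − rank ∂_1 = 7 − 6 = 1, and the invariant factors of ∂_1 are all 1, so H_0 = Z.
  H_1: rank ker ∂_1 − rank ∂_2 = (18 − 6) − 12 = 0, and ∂_2 has invariant factor 2 > 1, so H_1 = Z/2Z.
  H_2: rank ker ∂_2 − rank ∂_3 = (12 − 12) − 0 = 0, and there is no ∂_3, so H_2 = 0.

(K is a triangulation of the real projective plane RP^2.)

H_0 = Z,  H_1 = Z/2Z,  H_2 = 0.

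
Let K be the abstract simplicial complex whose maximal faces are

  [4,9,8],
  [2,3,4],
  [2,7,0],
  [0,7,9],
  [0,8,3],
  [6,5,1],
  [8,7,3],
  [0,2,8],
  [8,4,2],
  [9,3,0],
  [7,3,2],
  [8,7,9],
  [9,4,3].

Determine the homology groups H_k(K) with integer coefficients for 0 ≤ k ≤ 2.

H_0 ≅ Z^2,  H_1 ≅ Z/2Z,  H_2 = 0.

Take the total order 0 < 1 < 2 < 3 < 4 < 5 < 6 < 7 < 8 < 9 on the vertex set. Then K (dimension 2) consists of the simplices:

  0-simplices (10): [0], [1], [2], [3], [4], [5], [6], [7], [8], [9]
  1-simplices (21): [0,2], [0,3], [0,7], [0,8], [0,9], [1,5], [1,6], [2,3], [2,4], [2,7], [2,8], [3,4], [3,7], [3,8], [3,9], [4,8], [4,9], [5,6], [7,8], [7,9], [8,9]
  2-simplices (13): [0,2,7], [0,2,8], [0,3,8], [0,3,9], [0,7,9], [1,5,6], [2,3,4], [2,3,7], [2,4,8], [3,4,9], [3,7,8], [4,8,9], [7,8,9]

so the chain groups are C_0 ≅ Z^10, C_1 ≅ Z^21, C_2 ≅ Z^13.

∂_1: C_1 → C_0 is given by ∂[p,q] = [q] − [p]. For instance
  ∂[2,7] = [7] − [2].
This gives a 10×21 integer matrix of rank 8; reducing to Smith normal form yields diagonal entries (1,1,1,1,1,1,1,1).

∂_2: C_2 → C_1 acts by ∂[p,q,r] = [q,r] − [p,r] + [p,q]. For instance
  ∂[2,3,4] = [3,4] − [2,4] + [2,3],
  ∂[2,3,7] = [3,7] − [2,7] + [2,3].
The resulting 21×13 matrix has rank 13, and its Smith normal form has invariant factors (1,1,1,1,1,1,1,1,1,1,1,1,2).

Now H_k = ker ∂_k / im ∂_{k+1}, so:

  H_0: rank C_0 − rank ∂_1 = 10 − 8 = 2, and the invariant factors of ∂_1 are all 1, so H_0 = Z^2.
  H_1: rank ker ∂_1 − rank ∂_2 = (21 − 8) − 13 = 0, and ∂_2 has invariant factor 2 > 1, so H_1 = Z/2Z.
  H_2: rank ker ∂_2 − rank ∂_3 = (13 − 13) − 0 = 0, and there is no ∂_3, so H_2 = 0.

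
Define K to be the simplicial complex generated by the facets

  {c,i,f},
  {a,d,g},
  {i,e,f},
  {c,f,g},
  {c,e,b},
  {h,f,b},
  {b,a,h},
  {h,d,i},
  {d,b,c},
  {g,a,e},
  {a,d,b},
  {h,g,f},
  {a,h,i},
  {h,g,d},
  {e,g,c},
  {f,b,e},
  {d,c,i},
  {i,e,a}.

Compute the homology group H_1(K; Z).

H_1 = Z ⊕ Z/2Z.

Fix the vertex order a < b < c < d < e < f < g < h < i and write every simplex with vertices in increasing order. Then dim K = 2 and the simplices of K are:

  0-simplices (9): a, b, c, d, e, f, g, h, i
  1-simplices (27): ab, ad, ae, ag, ah, ai, bc, bd, be, bf, bh, cd, ce, cf, cg, ci, dg, dh, di, ef, eg, ei, fg, fh, fi, gh, hi
  2-simplices (18): abd, abh, adg, aeg, aei, ahi, bcd, bce, bef, bfh, cdi, ceg, cfg, cfi, dgh, dhi, efi, fgh

Hence C_0 ≅ Z^9, C_1 ≅ Z^27, C_2 ≅ Z^18.

∂_1: C_1 → C_0 maps an edge to its endpoints' difference, ∂[p,q] = q − p. For instance
  ∂ei = i − e.
The resulting 9×27 matrix has rank 8, and its Smith normal form has invariant factors (1,1,1,1,1,1,1,1).

Boundary ∂_2: C_2 → C_1 maps a triangle to the signed sum of its edges. For instance
  ∂cfi = fi − ci + cf,
  ∂bce = ce − be + bc.
The 27×18 boundary matrix has rank 18 and Smith normal form diag(1,1,1,1,1,1,1,1,1,1,1,1,1,1,1,1,1,2).

Computing H_k = (kernel of ∂_k) / (image of ∂_{k+1}):

  H_1: rank ker ∂_1 − rank ∂_2 = (27 − 8) − 18 = 1, and ∂_2 has invariant factor 2 > 1, so H_1 = Z ⊕ Z/2Z.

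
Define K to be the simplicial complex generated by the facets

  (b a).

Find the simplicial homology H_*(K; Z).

Fix the vertex order a < b and write every simplex with vertices in increasing order. Then dim K = 1 and the simplices of K are:

  0-simplices (2): a, b
  1-simplices (1): ab

giving chain groups C_0 ≅ Z^2, C_1 ≅ Z^1.

Boundary ∂_1: C_1 → C_0 maps an edge to its endpoints' difference, ∂[p,q] = q − p. For instance
  ∂ab = b − a.
This gives a 2×1 integer matrix of rank 1; reducing to Smith normal form yields diagonal entries (1).

Reading off H_k = ker ∂_k / im ∂_{k+1}:

  H_0: rank C_0 − rank ∂_1 = 2 − 1 = 1, and the invariant factors of ∂_1 are all 1, so H_0 ≅ Z.
  H_1: rank ker ∂_1 − rank ∂_2 = (1 − 1) − 0 = 0, and there is no ∂_2, so H_1 ≅ 0.

(K is a triangulation of the 1-simplex.)

H_0 = Z,  H_1 = 0.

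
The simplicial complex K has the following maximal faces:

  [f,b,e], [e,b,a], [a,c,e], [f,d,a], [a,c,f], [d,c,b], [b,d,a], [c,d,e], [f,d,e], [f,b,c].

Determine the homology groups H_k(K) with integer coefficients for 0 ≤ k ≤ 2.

H_0 = Z,  H_1 = Z/2Z,  H_2 = 0.

Take the total order a < b < c < d < e < f on the vertex set. Then K (dimension 2) consists of the simplices:

  0-simplices (6): a, b, c, d, e, f
  1-simplices (15): ab, ac, ad, ae, af, bc, bd, be, bf, cd, ce, cf, de, df, ef
  2-simplices (10): abd, abe, ace, acf, adf, bcd, bcf, bef, cde, def

Hence C_0 ≅ Z^6, C_1 ≅ Z^15, C_2 ≅ Z^10.

Boundary ∂_1: C_1 → C_0 maps an edge to its endpoints' difference, ∂[p,q] = q − p.
The 6×15 boundary matrix has rank 5 and Smith normal form diag(1,1,1,1,1).

Boundary ∂_2: C_2 → C_1 sends each 2-simplex [p,q,r] to [q,r] − [p,r] + [p,q]. For instance
  ∂def = ef − df + de,
  ∂ace = ce − ae + ac.
The resulting 15×10 matrix has rank 10, and its Smith normal form has invariant factors (1,1,1,1,1,1,1,1,1,2).

Computing H_k = (kernel of ∂_k) / (image of ∂_{k+1}):

  H_0: rank C_0 − rank ∂_1 = 6 − 5 = 1, and the invariant factors of ∂_1 are all 1, so H_0 ≅ Z.
  H_1: rank ker ∂_1 − rank ∂_2 = (15 − 5) − 10 = 0, and ∂_2 has invariant factor 2 > 1, so H_1 ≅ Z/2Z.
  H_2: rank ker ∂_2 − rank ∂_3 = (10 − 10) − 0 = 0, and there is no ∂_3, so H_2 ≅ 0.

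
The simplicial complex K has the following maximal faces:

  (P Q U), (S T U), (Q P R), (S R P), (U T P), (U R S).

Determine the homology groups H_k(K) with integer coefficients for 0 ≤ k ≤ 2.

H_0 = Z,  H_1 = Z,  H_2 = 0.

Order the vertices as P < Q < R < S < T < U. Listing each simplex with vertices in this order, K has dimension 2 with simplices:

  0-simplices (6): P, Q, R, S, T, U
  1-simplices (12): PQ, PR, PS, PT, PU, QR, QU, RS, RU, ST, SU, TU
  2-simplices (6): PQR, PQU, PRS, PTU, RSU, STU

Hence C_0 ≅ Z^6, C_1 ≅ Z^12, C_2 ≅ Z^6.

Boundary ∂_1: C_1 → C_0 maps an edge to its endpoints' difference, ∂[p,q] = q − p.
The resulting 6×12 matrix has rank 5, and its Smith normal form has invariant factors (1,1,1,1,1).

∂_2: C_2 → C_1 sends each 2-simplex [p,q,r] to [q,r] − [p,r] + [p,q]. For instance
  ∂PTU = TU − PU + PT,
  ∂PQR = QR − PR + PQ.
As a 12×6 matrix over Z this has rank 6, with invariant factors (1,1,1,1,1,1).

From H_k ≅ ker(∂_k) / im(∂_{k+1}) we obtain:

  H_0: rank C_0 − rank ∂_1 = 6 − 5 = 1, and the invariant factors of ∂_1 are all 1, so H_0 ≅ Z.
  H_1: rank ker ∂_1 − rank ∂_2 = (12 − 5) − 6 = 1, and the invariant factors of ∂_2 are all 1, so H_1 ≅ Z.
  H_2: rank ker ∂_2 − rank ∂_3 = (6 − 6) − 0 = 0, and there is no ∂_3, so H_2 ≅ 0.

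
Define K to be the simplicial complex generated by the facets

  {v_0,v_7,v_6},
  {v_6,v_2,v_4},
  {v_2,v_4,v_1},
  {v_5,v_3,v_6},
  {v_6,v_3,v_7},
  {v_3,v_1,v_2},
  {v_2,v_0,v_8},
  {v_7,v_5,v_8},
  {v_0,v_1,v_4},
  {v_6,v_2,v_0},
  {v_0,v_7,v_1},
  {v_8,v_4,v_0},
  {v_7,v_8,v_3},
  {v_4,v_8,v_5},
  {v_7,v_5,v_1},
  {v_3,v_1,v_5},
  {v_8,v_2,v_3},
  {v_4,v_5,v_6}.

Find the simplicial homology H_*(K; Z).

We work with the vertex ordering v_0 < v_1 < v_2 < v_3 < v_4 < v_5 < v_6 < v_7 < v_8. The simplices of K, each written with vertices in increasing order, are:

  0-simplices (9): [v_0], [v_1], [v_2], [v_3], [v_4], [v_5], [v_6], [v_7], [v_8]
  1-simplices (27): (27 of them)
  2-simplices (18): (18 of them)

so the chain groups are C_0 ≅ Z^9, C_1 ≅ Z^27, C_2 ≅ Z^18.

Boundary ∂_1: C_1 → C_0 maps an edge to its endpoints' difference, ∂[p,q] = q − p.
The 9×27 boundary matrix has rank 8 and Smith normal form diag(1,1,1,1,1,1,1,1).

∂_2: C_2 → C_1 sends each 2-simplex [p,q,r] to [q,r] − [p,r] + [p,q]. For instance
  ∂[v_1,v_3,v_5] = [v_3,v_5] − [v_1,v_5] + [v_1,v_3],
  ∂[v_4,v_5,v_6] = [v_5,v_6] − [v_4,v_6] + [v_4,v_5].
The resulting 27×18 matrix has rank 18, and its Smith normal form has invariant factors (1,1,1,1,1,1,1,1,1,1,1,1,1,1,1,1,1,2).

Computing H_k = (kernel of ∂_k) / (image of ∂_{k+1}):

  H_0: rank C_0 − rank ∂_1 = 9 − 8 = 1, and the invariant factors of ∂_1 are all 1, so H_0 ≅ Z.
  H_1: rank ker ∂_1 − rank ∂_2 = (27 − 8) − 18 = 1, and ∂_2 has invariant factor 2 > 1, so H_1 ≅ Z ⊕ Z/2.
  H_2: rank ker ∂_2 − rank ∂_3 = (18 − 18) − 0 = 0, and there is no ∂_3, so H_2 ≅ 0.

H_0 = Z,  H_1 = Z ⊕ Z/2,  H_2 = 0.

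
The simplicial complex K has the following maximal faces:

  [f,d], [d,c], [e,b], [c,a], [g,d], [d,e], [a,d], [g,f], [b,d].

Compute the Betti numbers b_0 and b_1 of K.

b_0 = 1, b_1 = 3.

We work with the vertex ordering a < b < c < d < e < f < g. The simplices of K, each written with vertices in increasing order, are:

  0-simplices (7): a, b, c, d, e, f, g
  1-simplices (9): ac, ad, bd, be, cd, de, df, dg, fg

giving chain groups C_0 ≅ Z^7, C_1 ≅ Z^9.

The boundary map ∂_1: C_1 → C_0 maps an edge to its endpoints' difference, ∂[p,q] = q − p. For instance
  ∂df = f − d.
The 7×9 boundary matrix has rank 6 and Smith normal form diag(1,1,1,1,1,1).

From H_k ≅ ker(∂_k) / im(∂_{k+1}) we obtain:

  H_0: rank C_0 − rank ∂_1 = 7 − 6 = 1, and the invariant factors of ∂_1 are all 1, so H_0 ≅ Z.
  H_1: rank ker ∂_1 − rank ∂_2 = (9 − 6) − 0 = 3, and there is no ∂_2, so H_1 ≅ Z^3.

(K is a triangulation of a wedge of 3 circles.)

Hence the Betti numbers are b_0 = 1, b_1 = 3.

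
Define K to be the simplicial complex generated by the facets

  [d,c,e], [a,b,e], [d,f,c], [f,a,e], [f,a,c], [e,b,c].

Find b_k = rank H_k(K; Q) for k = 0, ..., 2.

Fix the vertex order a < b < c < d < e < f and write every simplex with vertices in increasing order. Then dim K = 2 and the simplices of K are:

  0-simplices (6): a, b, c, d, e, f
  1-simplices (12): ab, ac, ae, af, bc, be, cd, ce, cf, de, df, ef
  2-simplices (6): abe, acf, aef, bce, cde, cdf

giving chain groups C_0 ≅ Z^6, C_1 ≅ Z^12, C_2 ≅ Z^6.

∂_1: C_1 → C_0 maps an edge to its endpoints' difference, ∂[p,q] = q − p. For instance
  ∂de = e − d.
The resulting 6×12 matrix has rank 5, and its Smith normal form has invariant factors (1,1,1,1,1).

∂_2: C_2 → C_1 maps a triangle to the signed sum of its edges. For instance
  ∂cdf = df − cf + cd,
  ∂abe = be − ae + ab.
The resulting 12×6 matrix has rank 6, and its Smith normal form has invariant factors (1,1,1,1,1,1).

Now H_k = ker ∂_k / im ∂_{k+1}, so:

  H_0: rank C_0 − rank ∂_1 = 6 − 5 = 1, and the invariant factors of ∂_1 are all 1, so H_0 ≅ Z.
  H_1: rank ker ∂_1 − rank ∂_2 = (12 − 5) − 6 = 1, and the invariant factors of ∂_2 are all 1, so H_1 ≅ Z.
  H_2: rank ker ∂_2 − rank ∂_3 = (6 − 6) − 0 = 0, and there is no ∂_3, so H_2 ≅ 0.

As a check, the Euler characteristic is 6 − 12 + 6 = 0, which agrees with 1 − 1 + 0 = 0.
(K is a triangulation of the cylinder S^1 x I.)

Hence the Betti numbers are b_0 = 1, b_1 = 1, b_2 = 0.

b_0 = 1, b_1 = 1, b_2 = 0.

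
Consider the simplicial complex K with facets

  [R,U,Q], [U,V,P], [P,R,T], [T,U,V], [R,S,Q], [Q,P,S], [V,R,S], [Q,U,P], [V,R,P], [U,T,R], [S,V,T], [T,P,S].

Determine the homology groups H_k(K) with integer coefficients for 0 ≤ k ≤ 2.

Order the vertices as P < Q < R < S < T < U < V. Listing each simplex with vertices in this order, K has dimension 2 with simplices:

  0-simplices (7): P, Q, R, S, T, U, V
  1-simplices (18): PQ, PR, PS, PT, PU, PV, QR, QS, QU, RS, RT, RU, RV, ST, SV, TU, TV, UV
  2-simplices (12): PQS, PQU, PRT, PRV, PST, PUV, QRS, QRU, RSV, RTU, STV, TUV

Hence C_0 ≅ Z^7, C_1 ≅ Z^18, C_2 ≅ Z^12.

∂_1: C_1 → C_0 is given by ∂[p,q] = [q] − [p]. For instance
  ∂RS = S − R.
As a 7×18 matrix over Z this has rank 6, with invariant factors (1,1,1,1,1,1).

∂_2: C_2 → C_1 sends each 2-simplex [p,q,r] to [q,r] − [p,r] + [p,q]. For instance
  ∂PRV = RV − PV + PR,
  ∂PQU = QU − PU + PQ.
This gives a 18×12 integer matrix of rank 12; reducing to Smith normal form yields diagonal entries (1,1,1,1,1,1,1,1,1,1,1,2).

From H_k ≅ ker(∂_k) / im(∂_{k+1}) we obtain:

  H_0: rank C_0 − rank ∂_1 = 7 − 6 = 1, and the invariant factors of ∂_1 are all 1, so H_0 = Z.
  H_1: rank ker ∂_1 − rank ∂_2 = (18 − 6) − 12 = 0, and ∂_2 has invariant factor 2 > 1, so H_1 = Z/2.
  H_2: rank ker ∂_2 − rank ∂_3 = (12 − 12) − 0 = 0, and there is no ∂_3, so H_2 = 0.

(K is a triangulation of the real projective plane RP^2.)

H_0 = Z,  H_1 = Z/2,  H_2 = 0.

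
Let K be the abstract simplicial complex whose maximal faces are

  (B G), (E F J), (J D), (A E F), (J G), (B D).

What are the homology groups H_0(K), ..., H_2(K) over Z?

Order the vertices as A < B < D < E < F < G < J. Listing each simplex with vertices in this order, K has dimension 2 with simplices:

  0-simplices (7): A, B, D, E, F, G, J
  1-simplices (9): AE, AF, BD, BG, DJ, EF, EJ, FJ, GJ
  2-simplices (2): AEF, EFJ

so the chain groups are C_0 ≅ Z^7, C_1 ≅ Z^9, C_2 ≅ Z^2.

Boundary ∂_1: C_1 → C_0 maps an edge to its endpoints' difference, ∂[p,q] = q − p. For instance
  ∂AF = F − A.
The resulting 7×9 matrix has rank 6, and its Smith normal form has invariant factors (1,1,1,1,1,1).

∂_2: C_2 → C_1 sends each 2-simplex [p,q,r] to [q,r] − [p,r] + [p,q]. For instance
  ∂AEF = EF − AF + AE,
  ∂EFJ = FJ − EJ + EF.
The 9×2 boundary matrix has rank 2 and Smith normal form diag(1,1).

Reading off H_k = ker ∂_k / im ∂_{k+1}:

  H_0: rank C_0 − rank ∂_1 = 7 − 6 = 1, and the invariant factors of ∂_1 are all 1, so H_0 ≅ Z.
  H_1: rank ker ∂_1 − rank ∂_2 = (9 − 6) − 2 = 1, and the invariant factors of ∂_2 are all 1, so H_1 ≅ Z.
  H_2: rank ker ∂_2 − rank ∂_3 = (2 − 2) − 0 = 0, and there is no ∂_3, so H_2 ≅ 0.

H_0 = Z,  H_1 = Z,  H_2 = 0.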